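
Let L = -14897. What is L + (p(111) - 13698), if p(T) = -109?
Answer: -28704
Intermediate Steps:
L + (p(111) - 13698) = -14897 + (-109 - 13698) = -14897 - 13807 = -28704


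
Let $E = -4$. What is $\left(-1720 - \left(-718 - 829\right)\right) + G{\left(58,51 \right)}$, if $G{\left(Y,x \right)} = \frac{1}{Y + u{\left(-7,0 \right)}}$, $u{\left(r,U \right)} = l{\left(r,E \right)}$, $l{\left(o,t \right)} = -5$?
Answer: $- \frac{9168}{53} \approx -172.98$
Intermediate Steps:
$u{\left(r,U \right)} = -5$
$G{\left(Y,x \right)} = \frac{1}{-5 + Y}$ ($G{\left(Y,x \right)} = \frac{1}{Y - 5} = \frac{1}{-5 + Y}$)
$\left(-1720 - \left(-718 - 829\right)\right) + G{\left(58,51 \right)} = \left(-1720 - \left(-718 - 829\right)\right) + \frac{1}{-5 + 58} = \left(-1720 - -1547\right) + \frac{1}{53} = \left(-1720 + 1547\right) + \frac{1}{53} = -173 + \frac{1}{53} = - \frac{9168}{53}$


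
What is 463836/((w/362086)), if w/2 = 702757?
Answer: 83974260948/702757 ≈ 1.1949e+5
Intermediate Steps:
w = 1405514 (w = 2*702757 = 1405514)
463836/((w/362086)) = 463836/((1405514/362086)) = 463836/((1405514*(1/362086))) = 463836/(702757/181043) = 463836*(181043/702757) = 83974260948/702757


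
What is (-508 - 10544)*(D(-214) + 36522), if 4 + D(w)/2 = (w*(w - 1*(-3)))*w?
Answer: 213186426696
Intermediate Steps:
D(w) = -8 + 2*w**2*(3 + w) (D(w) = -8 + 2*((w*(w - 1*(-3)))*w) = -8 + 2*((w*(w + 3))*w) = -8 + 2*((w*(3 + w))*w) = -8 + 2*(w**2*(3 + w)) = -8 + 2*w**2*(3 + w))
(-508 - 10544)*(D(-214) + 36522) = (-508 - 10544)*((-8 + 2*(-214)**3 + 6*(-214)**2) + 36522) = -11052*((-8 + 2*(-9800344) + 6*45796) + 36522) = -11052*((-8 - 19600688 + 274776) + 36522) = -11052*(-19325920 + 36522) = -11052*(-19289398) = 213186426696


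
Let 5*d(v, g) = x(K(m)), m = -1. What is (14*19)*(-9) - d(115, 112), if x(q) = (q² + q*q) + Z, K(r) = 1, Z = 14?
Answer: -11986/5 ≈ -2397.2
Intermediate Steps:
x(q) = 14 + 2*q² (x(q) = (q² + q*q) + 14 = (q² + q²) + 14 = 2*q² + 14 = 14 + 2*q²)
d(v, g) = 16/5 (d(v, g) = (14 + 2*1²)/5 = (14 + 2*1)/5 = (14 + 2)/5 = (⅕)*16 = 16/5)
(14*19)*(-9) - d(115, 112) = (14*19)*(-9) - 1*16/5 = 266*(-9) - 16/5 = -2394 - 16/5 = -11986/5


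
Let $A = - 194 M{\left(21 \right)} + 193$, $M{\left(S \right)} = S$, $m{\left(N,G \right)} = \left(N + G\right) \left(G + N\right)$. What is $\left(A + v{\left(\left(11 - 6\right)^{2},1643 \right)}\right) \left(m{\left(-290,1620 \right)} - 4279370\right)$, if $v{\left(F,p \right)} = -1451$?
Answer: $13385826040$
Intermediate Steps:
$m{\left(N,G \right)} = \left(G + N\right)^{2}$ ($m{\left(N,G \right)} = \left(G + N\right) \left(G + N\right) = \left(G + N\right)^{2}$)
$A = -3881$ ($A = \left(-194\right) 21 + 193 = -4074 + 193 = -3881$)
$\left(A + v{\left(\left(11 - 6\right)^{2},1643 \right)}\right) \left(m{\left(-290,1620 \right)} - 4279370\right) = \left(-3881 - 1451\right) \left(\left(1620 - 290\right)^{2} - 4279370\right) = - 5332 \left(1330^{2} - 4279370\right) = - 5332 \left(1768900 - 4279370\right) = \left(-5332\right) \left(-2510470\right) = 13385826040$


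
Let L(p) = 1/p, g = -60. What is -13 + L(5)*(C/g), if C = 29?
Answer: -3929/300 ≈ -13.097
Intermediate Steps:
-13 + L(5)*(C/g) = -13 + (29/(-60))/5 = -13 + (29*(-1/60))/5 = -13 + (⅕)*(-29/60) = -13 - 29/300 = -3929/300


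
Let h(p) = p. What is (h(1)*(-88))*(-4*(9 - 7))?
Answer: 704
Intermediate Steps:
(h(1)*(-88))*(-4*(9 - 7)) = (1*(-88))*(-4*(9 - 7)) = -(-352)*2 = -88*(-8) = 704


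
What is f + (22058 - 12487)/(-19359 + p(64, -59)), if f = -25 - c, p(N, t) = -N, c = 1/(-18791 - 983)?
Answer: -9790997581/384070402 ≈ -25.493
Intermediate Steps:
c = -1/19774 (c = 1/(-19774) = -1/19774 ≈ -5.0571e-5)
f = -494349/19774 (f = -25 - 1*(-1/19774) = -25 + 1/19774 = -494349/19774 ≈ -25.000)
f + (22058 - 12487)/(-19359 + p(64, -59)) = -494349/19774 + (22058 - 12487)/(-19359 - 1*64) = -494349/19774 + 9571/(-19359 - 64) = -494349/19774 + 9571/(-19423) = -494349/19774 + 9571*(-1/19423) = -494349/19774 - 9571/19423 = -9790997581/384070402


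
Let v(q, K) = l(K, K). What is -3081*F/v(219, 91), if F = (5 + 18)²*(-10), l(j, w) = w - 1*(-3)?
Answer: 8149245/47 ≈ 1.7339e+5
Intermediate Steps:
l(j, w) = 3 + w (l(j, w) = w + 3 = 3 + w)
v(q, K) = 3 + K
F = -5290 (F = 23²*(-10) = 529*(-10) = -5290)
-3081*F/v(219, 91) = -3081*(-5290/(3 + 91)) = -3081/(94*(-1/5290)) = -3081/(-47/2645) = -3081*(-2645/47) = 8149245/47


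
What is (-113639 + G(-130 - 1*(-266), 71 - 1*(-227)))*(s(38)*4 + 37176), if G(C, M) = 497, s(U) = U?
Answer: -4223364576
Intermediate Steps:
(-113639 + G(-130 - 1*(-266), 71 - 1*(-227)))*(s(38)*4 + 37176) = (-113639 + 497)*(38*4 + 37176) = -113142*(152 + 37176) = -113142*37328 = -4223364576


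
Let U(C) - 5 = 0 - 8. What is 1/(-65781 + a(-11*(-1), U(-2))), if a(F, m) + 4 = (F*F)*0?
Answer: -1/65785 ≈ -1.5201e-5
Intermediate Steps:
U(C) = -3 (U(C) = 5 + (0 - 8) = 5 - 8 = -3)
a(F, m) = -4 (a(F, m) = -4 + (F*F)*0 = -4 + F²*0 = -4 + 0 = -4)
1/(-65781 + a(-11*(-1), U(-2))) = 1/(-65781 - 4) = 1/(-65785) = -1/65785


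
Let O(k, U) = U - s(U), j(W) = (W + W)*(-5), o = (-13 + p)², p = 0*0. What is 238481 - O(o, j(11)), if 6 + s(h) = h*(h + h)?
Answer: 262785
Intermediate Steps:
s(h) = -6 + 2*h² (s(h) = -6 + h*(h + h) = -6 + h*(2*h) = -6 + 2*h²)
p = 0
o = 169 (o = (-13 + 0)² = (-13)² = 169)
j(W) = -10*W (j(W) = (2*W)*(-5) = -10*W)
O(k, U) = 6 + U - 2*U² (O(k, U) = U - (-6 + 2*U²) = U + (6 - 2*U²) = 6 + U - 2*U²)
238481 - O(o, j(11)) = 238481 - (6 - 10*11 - 2*(-10*11)²) = 238481 - (6 - 110 - 2*(-110)²) = 238481 - (6 - 110 - 2*12100) = 238481 - (6 - 110 - 24200) = 238481 - 1*(-24304) = 238481 + 24304 = 262785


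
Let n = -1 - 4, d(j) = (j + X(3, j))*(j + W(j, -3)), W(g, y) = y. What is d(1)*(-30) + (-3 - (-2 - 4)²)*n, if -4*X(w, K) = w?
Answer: 210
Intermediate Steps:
X(w, K) = -w/4
d(j) = (-3 + j)*(-¾ + j) (d(j) = (j - ¼*3)*(j - 3) = (j - ¾)*(-3 + j) = (-¾ + j)*(-3 + j) = (-3 + j)*(-¾ + j))
n = -5
d(1)*(-30) + (-3 - (-2 - 4)²)*n = (9/4 + 1² - 15/4*1)*(-30) + (-3 - (-2 - 4)²)*(-5) = (9/4 + 1 - 15/4)*(-30) + (-3 - 1*(-6)²)*(-5) = -½*(-30) + (-3 - 1*36)*(-5) = 15 + (-3 - 36)*(-5) = 15 - 39*(-5) = 15 + 195 = 210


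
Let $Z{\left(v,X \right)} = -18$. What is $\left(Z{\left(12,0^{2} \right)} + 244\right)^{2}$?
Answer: $51076$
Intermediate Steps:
$\left(Z{\left(12,0^{2} \right)} + 244\right)^{2} = \left(-18 + 244\right)^{2} = 226^{2} = 51076$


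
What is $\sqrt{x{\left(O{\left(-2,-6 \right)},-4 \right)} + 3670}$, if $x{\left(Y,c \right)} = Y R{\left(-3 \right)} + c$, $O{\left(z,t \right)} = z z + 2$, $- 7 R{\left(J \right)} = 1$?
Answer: $\frac{2 \sqrt{44898}}{7} \approx 60.54$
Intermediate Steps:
$R{\left(J \right)} = - \frac{1}{7}$ ($R{\left(J \right)} = \left(- \frac{1}{7}\right) 1 = - \frac{1}{7}$)
$O{\left(z,t \right)} = 2 + z^{2}$ ($O{\left(z,t \right)} = z^{2} + 2 = 2 + z^{2}$)
$x{\left(Y,c \right)} = c - \frac{Y}{7}$ ($x{\left(Y,c \right)} = Y \left(- \frac{1}{7}\right) + c = - \frac{Y}{7} + c = c - \frac{Y}{7}$)
$\sqrt{x{\left(O{\left(-2,-6 \right)},-4 \right)} + 3670} = \sqrt{\left(-4 - \frac{2 + \left(-2\right)^{2}}{7}\right) + 3670} = \sqrt{\left(-4 - \frac{2 + 4}{7}\right) + 3670} = \sqrt{\left(-4 - \frac{6}{7}\right) + 3670} = \sqrt{- \frac{34}{7} + 3670} = \sqrt{\frac{25656}{7}} = \frac{2 \sqrt{44898}}{7}$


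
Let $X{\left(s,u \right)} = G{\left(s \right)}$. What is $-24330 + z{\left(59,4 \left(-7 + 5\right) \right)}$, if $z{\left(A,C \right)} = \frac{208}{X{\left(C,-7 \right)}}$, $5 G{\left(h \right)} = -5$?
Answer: $-24538$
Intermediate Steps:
$G{\left(h \right)} = -1$ ($G{\left(h \right)} = \frac{1}{5} \left(-5\right) = -1$)
$X{\left(s,u \right)} = -1$
$z{\left(A,C \right)} = -208$ ($z{\left(A,C \right)} = \frac{208}{-1} = 208 \left(-1\right) = -208$)
$-24330 + z{\left(59,4 \left(-7 + 5\right) \right)} = -24330 - 208 = -24538$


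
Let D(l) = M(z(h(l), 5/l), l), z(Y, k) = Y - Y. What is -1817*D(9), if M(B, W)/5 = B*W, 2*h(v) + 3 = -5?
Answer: 0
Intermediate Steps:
h(v) = -4 (h(v) = -3/2 + (½)*(-5) = -3/2 - 5/2 = -4)
z(Y, k) = 0
M(B, W) = 5*B*W (M(B, W) = 5*(B*W) = 5*B*W)
D(l) = 0 (D(l) = 5*0*l = 0)
-1817*D(9) = -1817*0 = 0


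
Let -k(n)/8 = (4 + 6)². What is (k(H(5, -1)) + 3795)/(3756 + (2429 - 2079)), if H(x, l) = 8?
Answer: 2995/4106 ≈ 0.72942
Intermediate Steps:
k(n) = -800 (k(n) = -8*(4 + 6)² = -8*10² = -8*100 = -800)
(k(H(5, -1)) + 3795)/(3756 + (2429 - 2079)) = (-800 + 3795)/(3756 + (2429 - 2079)) = 2995/(3756 + 350) = 2995/4106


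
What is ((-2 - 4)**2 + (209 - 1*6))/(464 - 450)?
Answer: 239/14 ≈ 17.071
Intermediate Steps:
((-2 - 4)**2 + (209 - 1*6))/(464 - 450) = ((-6)**2 + (209 - 6))/14 = (36 + 203)*(1/14) = 239*(1/14) = 239/14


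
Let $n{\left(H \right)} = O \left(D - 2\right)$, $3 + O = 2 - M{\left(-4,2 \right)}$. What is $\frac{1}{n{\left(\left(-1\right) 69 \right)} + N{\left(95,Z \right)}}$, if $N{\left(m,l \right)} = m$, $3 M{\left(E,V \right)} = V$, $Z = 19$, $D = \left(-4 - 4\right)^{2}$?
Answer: $- \frac{3}{25} \approx -0.12$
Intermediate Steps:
$D = 64$ ($D = \left(-8\right)^{2} = 64$)
$M{\left(E,V \right)} = \frac{V}{3}$
$O = - \frac{5}{3}$ ($O = -3 + \left(2 - \frac{1}{3} \cdot 2\right) = -3 + \left(2 - \frac{2}{3}\right) = -3 + \frac{4}{3} = - \frac{5}{3} \approx -1.6667$)
$n{\left(H \right)} = - \frac{310}{3}$ ($n{\left(H \right)} = - \frac{5 \left(64 - 2\right)}{3} = \left(- \frac{5}{3}\right) 62 = - \frac{310}{3}$)
$\frac{1}{n{\left(\left(-1\right) 69 \right)} + N{\left(95,Z \right)}} = \frac{1}{- \frac{310}{3} + 95} = \frac{1}{- \frac{25}{3}} = - \frac{3}{25}$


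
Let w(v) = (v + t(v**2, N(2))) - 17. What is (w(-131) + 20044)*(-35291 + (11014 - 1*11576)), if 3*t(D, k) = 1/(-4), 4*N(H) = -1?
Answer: -2853313201/4 ≈ -7.1333e+8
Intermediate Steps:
N(H) = -1/4 (N(H) = (1/4)*(-1) = -1/4)
t(D, k) = -1/12 (t(D, k) = (1/3)/(-4) = (1/3)*(-1/4) = -1/12)
w(v) = -205/12 + v (w(v) = (v - 1/12) - 17 = (-1/12 + v) - 17 = -205/12 + v)
(w(-131) + 20044)*(-35291 + (11014 - 1*11576)) = ((-205/12 - 131) + 20044)*(-35291 + (11014 - 1*11576)) = (-1777/12 + 20044)*(-35291 + (11014 - 11576)) = 238751*(-35291 - 562)/12 = (238751/12)*(-35853) = -2853313201/4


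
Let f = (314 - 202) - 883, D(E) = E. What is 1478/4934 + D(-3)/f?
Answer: 192390/634019 ≈ 0.30345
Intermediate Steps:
f = -771 (f = 112 - 883 = -771)
1478/4934 + D(-3)/f = 1478/4934 - 3/(-771) = 1478*(1/4934) - 3*(-1/771) = 739/2467 + 1/257 = 192390/634019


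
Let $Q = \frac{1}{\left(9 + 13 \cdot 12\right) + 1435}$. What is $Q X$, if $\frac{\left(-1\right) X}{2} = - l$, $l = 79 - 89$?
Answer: $- \frac{1}{80} \approx -0.0125$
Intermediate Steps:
$l = -10$
$X = -20$ ($X = - 2 \left(\left(-1\right) \left(-10\right)\right) = \left(-2\right) 10 = -20$)
$Q = \frac{1}{1600}$ ($Q = \frac{1}{\left(9 + 156\right) + 1435} = \frac{1}{165 + 1435} = \frac{1}{1600} \approx 0.000625$)
$Q X = \frac{1}{1600} \left(-20\right) = - \frac{1}{80}$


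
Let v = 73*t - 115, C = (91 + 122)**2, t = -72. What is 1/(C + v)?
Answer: 1/39998 ≈ 2.5001e-5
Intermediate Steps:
C = 45369 (C = 213**2 = 45369)
v = -5371 (v = 73*(-72) - 115 = -5256 - 115 = -5371)
1/(C + v) = 1/(45369 - 5371) = 1/39998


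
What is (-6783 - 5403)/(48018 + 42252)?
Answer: -677/5015 ≈ -0.13499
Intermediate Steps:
(-6783 - 5403)/(48018 + 42252) = -12186/90270 = -12186*1/90270 = -677/5015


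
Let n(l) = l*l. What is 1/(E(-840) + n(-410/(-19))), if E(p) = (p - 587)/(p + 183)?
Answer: 237177/110956847 ≈ 0.0021376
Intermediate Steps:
n(l) = l²
E(p) = (-587 + p)/(183 + p)
1/(E(-840) + n(-410/(-19))) = 1/((-587 - 840)/(183 - 840) + (-410/(-19))²) = 1/(-1427/(-657) + (-410*(-1/19))²) = 1/(-1/657*(-1427) + (410/19)²) = 1/(1427/657 + 168100/361) = 1/(110956847/237177) = 237177/110956847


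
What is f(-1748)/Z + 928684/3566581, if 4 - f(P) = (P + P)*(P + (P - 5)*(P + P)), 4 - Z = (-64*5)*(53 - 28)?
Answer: 6366075171278275/2378909527 ≈ 2.6760e+6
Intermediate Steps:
Z = 8004 (Z = 4 - (-64*5)*(53 - 28) = 4 - (-320)*25 = 4 - 1*(-8000) = 4 + 8000 = 8004)
f(P) = 4 - 2*P*(P + 2*P*(-5 + P)) (f(P) = 4 - (P + P)*(P + (P - 5)*(P + P)) = 4 - 2*P*(P + (-5 + P)*(2*P)) = 4 - 2*P*(P + 2*P*(-5 + P)))
f(-1748)/Z + 928684/3566581 = (4 - 4*(-1748)³ + 18*(-1748)²)/8004 + 928684/3566581 = (4 - 4*(-5341020992) + 18*3055504)*(1/8004) + 928684*(1/3566581) = (4 + 21364083968 + 54999072)*(1/8004) + 928684/3566581 = 21419083044*(1/8004) + 928684/3566581 = 1784923587/667 + 928684/3566581 = 6366075171278275/2378909527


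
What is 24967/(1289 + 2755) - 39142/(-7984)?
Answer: 44703347/4035912 ≈ 11.076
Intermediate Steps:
24967/(1289 + 2755) - 39142/(-7984) = 24967/4044 - 39142*(-1/7984) = 24967*(1/4044) + 19571/3992 = 24967/4044 + 19571/3992 = 44703347/4035912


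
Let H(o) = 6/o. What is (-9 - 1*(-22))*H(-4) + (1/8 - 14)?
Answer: -267/8 ≈ -33.375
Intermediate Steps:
(-9 - 1*(-22))*H(-4) + (1/8 - 14) = (-9 - 1*(-22))*(6/(-4)) + (1/8 - 14) = (-9 + 22)*(6*(-¼)) + (⅛ - 14) = 13*(-3/2) - 111/8 = -39/2 - 111/8 = -267/8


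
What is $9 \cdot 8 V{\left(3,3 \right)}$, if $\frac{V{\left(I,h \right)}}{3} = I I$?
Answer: $1944$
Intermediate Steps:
$V{\left(I,h \right)} = 3 I^{2}$ ($V{\left(I,h \right)} = 3 I I = 3 I^{2}$)
$9 \cdot 8 V{\left(3,3 \right)} = 9 \cdot 8 \cdot 3 \cdot 3^{2} = 72 \cdot 3 \cdot 9 = 72 \cdot 27 = 1944$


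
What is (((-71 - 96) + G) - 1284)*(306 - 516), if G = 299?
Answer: 241920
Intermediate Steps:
(((-71 - 96) + G) - 1284)*(306 - 516) = (((-71 - 96) + 299) - 1284)*(306 - 516) = ((-167 + 299) - 1284)*(-210) = (132 - 1284)*(-210) = -1152*(-210) = 241920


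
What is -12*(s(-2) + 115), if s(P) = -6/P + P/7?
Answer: -9888/7 ≈ -1412.6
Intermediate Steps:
s(P) = -6/P + P/7 (s(P) = -6/P + P*(⅐) = -6/P + P/7)
-12*(s(-2) + 115) = -12*((-6/(-2) + (⅐)*(-2)) + 115) = -12*((-6*(-½) - 2/7) + 115) = -12*((3 - 2/7) + 115) = -12*(19/7 + 115) = -12*824/7 = -9888/7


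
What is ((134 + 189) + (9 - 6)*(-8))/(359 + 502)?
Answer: 299/861 ≈ 0.34727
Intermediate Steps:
((134 + 189) + (9 - 6)*(-8))/(359 + 502) = (323 + 3*(-8))/861 = (323 - 24)*(1/861) = 299*(1/861) = 299/861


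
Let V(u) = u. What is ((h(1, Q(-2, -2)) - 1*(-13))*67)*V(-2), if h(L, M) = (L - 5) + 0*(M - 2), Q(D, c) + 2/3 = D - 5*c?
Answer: -1206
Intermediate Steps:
Q(D, c) = -⅔ + D - 5*c (Q(D, c) = -⅔ + (D - 5*c) = -⅔ + D - 5*c)
h(L, M) = -5 + L (h(L, M) = (-5 + L) + 0*(-2 + M) = (-5 + L) + 0 = -5 + L)
((h(1, Q(-2, -2)) - 1*(-13))*67)*V(-2) = (((-5 + 1) - 1*(-13))*67)*(-2) = ((-4 + 13)*67)*(-2) = (9*67)*(-2) = 603*(-2) = -1206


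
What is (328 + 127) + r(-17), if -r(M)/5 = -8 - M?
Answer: 410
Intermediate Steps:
r(M) = 40 + 5*M (r(M) = -5*(-8 - M) = 40 + 5*M)
(328 + 127) + r(-17) = (328 + 127) + (40 + 5*(-17)) = 455 + (40 - 85) = 455 - 45 = 410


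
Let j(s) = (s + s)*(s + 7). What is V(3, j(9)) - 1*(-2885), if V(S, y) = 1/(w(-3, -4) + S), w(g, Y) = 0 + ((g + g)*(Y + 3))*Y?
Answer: 60584/21 ≈ 2885.0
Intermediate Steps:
w(g, Y) = 2*Y*g*(3 + Y) (w(g, Y) = 0 + ((2*g)*(3 + Y))*Y = 0 + (2*g*(3 + Y))*Y = 0 + 2*Y*g*(3 + Y) = 2*Y*g*(3 + Y))
j(s) = 2*s*(7 + s) (j(s) = (2*s)*(7 + s) = 2*s*(7 + s))
V(S, y) = 1/(-24 + S) (V(S, y) = 1/(2*(-4)*(-3)*(3 - 4) + S) = 1/(2*(-4)*(-3)*(-1) + S) = 1/(-24 + S))
V(3, j(9)) - 1*(-2885) = 1/(-24 + 3) - 1*(-2885) = 1/(-21) + 2885 = -1/21 + 2885 = 60584/21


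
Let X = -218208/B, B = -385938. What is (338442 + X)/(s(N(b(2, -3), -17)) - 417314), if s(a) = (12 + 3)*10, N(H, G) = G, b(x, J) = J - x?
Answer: -572885293/706137894 ≈ -0.81129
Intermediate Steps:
s(a) = 150 (s(a) = 15*10 = 150)
X = 36368/64323 (X = -218208/(-385938) = -218208*(-1/385938) = 36368/64323 ≈ 0.56540)
(338442 + X)/(s(N(b(2, -3), -17)) - 417314) = (338442 + 36368/64323)/(150 - 417314) = (21769641134/64323)/(-417164) = (21769641134/64323)*(-1/417164) = -572885293/706137894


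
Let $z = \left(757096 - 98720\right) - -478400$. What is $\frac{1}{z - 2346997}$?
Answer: $- \frac{1}{1210221} \approx -8.263 \cdot 10^{-7}$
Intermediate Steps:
$z = 1136776$ ($z = 658376 + 478400 = 1136776$)
$\frac{1}{z - 2346997} = \frac{1}{1136776 - 2346997} = \frac{1}{-1210221} = - \frac{1}{1210221}$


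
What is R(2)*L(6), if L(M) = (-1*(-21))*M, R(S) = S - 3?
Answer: -126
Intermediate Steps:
R(S) = -3 + S
L(M) = 21*M
R(2)*L(6) = (-3 + 2)*(21*6) = -1*126 = -126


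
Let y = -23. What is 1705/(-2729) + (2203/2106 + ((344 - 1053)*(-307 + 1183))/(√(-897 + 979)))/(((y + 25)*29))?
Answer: -202250353/333341892 - 155271*√82/1189 ≈ -1183.1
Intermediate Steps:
1705/(-2729) + (2203/2106 + ((344 - 1053)*(-307 + 1183))/(√(-897 + 979)))/(((y + 25)*29)) = 1705/(-2729) + (2203/2106 + ((344 - 1053)*(-307 + 1183))/(√(-897 + 979)))/(((-23 + 25)*29)) = 1705*(-1/2729) + (2203*(1/2106) + (-709*876)/(√82))/((2*29)) = -1705/2729 + (2203/2106 - 310542*√82/41)/58 = -1705/2729 + (2203/2106 - 310542*√82/41)*(1/58) = -1705/2729 + (2203/122148 - 155271*√82/1189) = -202250353/333341892 - 155271*√82/1189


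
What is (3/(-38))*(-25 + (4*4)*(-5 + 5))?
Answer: 75/38 ≈ 1.9737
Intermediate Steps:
(3/(-38))*(-25 + (4*4)*(-5 + 5)) = (3*(-1/38))*(-25 + 16*0) = -3*(-25 + 0)/38 = -3/38*(-25) = 75/38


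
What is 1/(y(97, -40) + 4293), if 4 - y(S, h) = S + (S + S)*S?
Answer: -1/14618 ≈ -6.8409e-5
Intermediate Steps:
y(S, h) = 4 - S - 2*S² (y(S, h) = 4 - (S + (S + S)*S) = 4 - (S + (2*S)*S) = 4 - (S + 2*S²) = 4 + (-S - 2*S²) = 4 - S - 2*S²)
1/(y(97, -40) + 4293) = 1/((4 - 1*97 - 2*97²) + 4293) = 1/((4 - 97 - 2*9409) + 4293) = 1/((4 - 97 - 18818) + 4293) = 1/(-18911 + 4293) = 1/(-14618) = -1/14618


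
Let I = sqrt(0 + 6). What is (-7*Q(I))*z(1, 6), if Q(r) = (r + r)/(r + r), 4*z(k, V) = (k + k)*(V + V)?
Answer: -42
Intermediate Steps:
z(k, V) = V*k (z(k, V) = ((k + k)*(V + V))/4 = ((2*k)*(2*V))/4 = (4*V*k)/4 = V*k)
I = sqrt(6) ≈ 2.4495
Q(r) = 1 (Q(r) = (2*r)/((2*r)) = (2*r)*(1/(2*r)) = 1)
(-7*Q(I))*z(1, 6) = (-7*1)*(6*1) = -7*6 = -42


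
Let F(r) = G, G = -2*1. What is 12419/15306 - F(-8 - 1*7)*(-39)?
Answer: -1181449/15306 ≈ -77.189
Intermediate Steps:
G = -2
F(r) = -2
12419/15306 - F(-8 - 1*7)*(-39) = 12419/15306 - (-2)*(-39) = 12419*(1/15306) - 1*78 = 12419/15306 - 78 = -1181449/15306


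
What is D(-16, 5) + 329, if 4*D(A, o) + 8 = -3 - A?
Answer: 1321/4 ≈ 330.25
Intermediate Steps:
D(A, o) = -11/4 - A/4 (D(A, o) = -2 + (-3 - A)/4 = -2 + (-3/4 - A/4) = -11/4 - A/4)
D(-16, 5) + 329 = (-11/4 - 1/4*(-16)) + 329 = (-11/4 + 4) + 329 = 5/4 + 329 = 1321/4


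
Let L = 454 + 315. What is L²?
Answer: 591361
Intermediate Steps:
L = 769
L² = 769² = 591361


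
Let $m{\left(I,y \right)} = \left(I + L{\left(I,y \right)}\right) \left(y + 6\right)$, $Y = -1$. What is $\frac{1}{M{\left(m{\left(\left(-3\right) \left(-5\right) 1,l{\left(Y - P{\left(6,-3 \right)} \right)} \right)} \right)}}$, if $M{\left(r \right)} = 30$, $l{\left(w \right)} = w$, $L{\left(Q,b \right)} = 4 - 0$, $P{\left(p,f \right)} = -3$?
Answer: $\frac{1}{30} \approx 0.033333$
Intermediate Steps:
$L{\left(Q,b \right)} = 4$ ($L{\left(Q,b \right)} = 4 + 0 = 4$)
$m{\left(I,y \right)} = \left(4 + I\right) \left(6 + y\right)$ ($m{\left(I,y \right)} = \left(I + 4\right) \left(y + 6\right) = \left(4 + I\right) \left(6 + y\right)$)
$\frac{1}{M{\left(m{\left(\left(-3\right) \left(-5\right) 1,l{\left(Y - P{\left(6,-3 \right)} \right)} \right)} \right)}} = \frac{1}{30}$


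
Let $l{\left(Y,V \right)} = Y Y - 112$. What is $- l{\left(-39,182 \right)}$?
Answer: $-1409$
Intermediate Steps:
$l{\left(Y,V \right)} = -112 + Y^{2}$ ($l{\left(Y,V \right)} = Y^{2} - 112 = -112 + Y^{2}$)
$- l{\left(-39,182 \right)} = - (-112 + \left(-39\right)^{2}) = - (-112 + 1521) = \left(-1\right) 1409 = -1409$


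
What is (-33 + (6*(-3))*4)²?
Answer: 11025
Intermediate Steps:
(-33 + (6*(-3))*4)² = (-33 - 18*4)² = (-33 - 72)² = (-105)² = 11025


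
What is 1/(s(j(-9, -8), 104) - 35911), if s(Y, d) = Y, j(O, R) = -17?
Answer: -1/35928 ≈ -2.7833e-5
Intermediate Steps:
1/(s(j(-9, -8), 104) - 35911) = 1/(-17 - 35911) = 1/(-35928) = -1/35928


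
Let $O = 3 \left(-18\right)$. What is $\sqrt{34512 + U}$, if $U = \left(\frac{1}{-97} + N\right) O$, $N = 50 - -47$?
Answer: $\frac{4 \sqrt{17215269}}{97} \approx 171.1$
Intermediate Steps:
$O = -54$
$N = 97$ ($N = 50 + 47 = 97$)
$U = - \frac{508032}{97}$ ($U = \left(\frac{1}{-97} + 97\right) \left(-54\right) = \left(- \frac{1}{97} + 97\right) \left(-54\right) = \frac{9408}{97} \left(-54\right) = - \frac{508032}{97} \approx -5237.4$)
$\sqrt{34512 + U} = \sqrt{34512 - \frac{508032}{97}} = \sqrt{\frac{2839632}{97}} = \frac{4 \sqrt{17215269}}{97}$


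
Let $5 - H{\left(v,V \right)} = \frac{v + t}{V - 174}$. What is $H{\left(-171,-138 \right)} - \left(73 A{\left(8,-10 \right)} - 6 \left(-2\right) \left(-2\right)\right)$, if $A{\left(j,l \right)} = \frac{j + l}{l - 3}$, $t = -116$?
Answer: $\frac{5257}{312} \approx 16.849$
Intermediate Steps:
$A{\left(j,l \right)} = \frac{j + l}{-3 + l}$
$H{\left(v,V \right)} = 5 - \frac{-116 + v}{-174 + V}$ ($H{\left(v,V \right)} = 5 - \frac{v - 116}{V - 174} = 5 - \frac{-116 + v}{-174 + V}$)
$H{\left(-171,-138 \right)} - \left(73 A{\left(8,-10 \right)} - 6 \left(-2\right) \left(-2\right)\right) = \frac{-754 - -171 + 5 \left(-138\right)}{-174 - 138} + \left(6 \left(-2\right) \left(-2\right) - 73 \frac{8 - 10}{-3 - 10}\right) = \frac{-754 + 171 - 690}{-312} - \left(-24 + 73 \frac{1}{-13} \left(-2\right)\right) = \left(- \frac{1}{312}\right) \left(-1273\right) + \left(24 - 73 \left(\left(- \frac{1}{13}\right) \left(-2\right)\right)\right) = \frac{1273}{312} + \left(24 - \frac{146}{13}\right) = \frac{1273}{312} + \frac{166}{13} = \frac{5257}{312}$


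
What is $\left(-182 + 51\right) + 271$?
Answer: $140$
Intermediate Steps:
$\left(-182 + 51\right) + 271 = -131 + 271 = 140$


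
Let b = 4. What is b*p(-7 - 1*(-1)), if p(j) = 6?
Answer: 24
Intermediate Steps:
b*p(-7 - 1*(-1)) = 4*6 = 24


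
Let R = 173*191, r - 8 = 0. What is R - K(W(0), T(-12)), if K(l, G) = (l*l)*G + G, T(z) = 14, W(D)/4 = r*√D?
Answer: 33029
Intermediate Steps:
r = 8 (r = 8 + 0 = 8)
W(D) = 32*√D (W(D) = 4*(8*√D) = 32*√D)
R = 33043
K(l, G) = G + G*l² (K(l, G) = l²*G + G = G*l² + G = G + G*l²)
R - K(W(0), T(-12)) = 33043 - 14*(1 + (32*√0)²) = 33043 - 14*(1 + (32*0)²) = 33043 - 14*(1 + 0²) = 33043 - 14*(1 + 0) = 33043 - 14 = 33029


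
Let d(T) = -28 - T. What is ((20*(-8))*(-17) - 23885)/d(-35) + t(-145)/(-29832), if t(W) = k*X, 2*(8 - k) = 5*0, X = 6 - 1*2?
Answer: -78924313/26103 ≈ -3023.6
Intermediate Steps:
X = 4 (X = 6 - 2 = 4)
k = 8 (k = 8 - 5*0/2 = 8 - ½*0 = 8 + 0 = 8)
t(W) = 32 (t(W) = 8*4 = 32)
((20*(-8))*(-17) - 23885)/d(-35) + t(-145)/(-29832) = ((20*(-8))*(-17) - 23885)/(-28 - 1*(-35)) + 32/(-29832) = (-160*(-17) - 23885)/(-28 + 35) + 32*(-1/29832) = (2720 - 23885)/7 - 4/3729 = -21165*⅐ - 4/3729 = -21165/7 - 4/3729 = -78924313/26103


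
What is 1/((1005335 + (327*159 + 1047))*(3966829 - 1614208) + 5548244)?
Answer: 1/2489960799119 ≈ 4.0161e-13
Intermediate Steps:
1/((1005335 + (327*159 + 1047))*(3966829 - 1614208) + 5548244) = 1/((1005335 + (51993 + 1047))*2352621 + 5548244) = 1/((1005335 + 53040)*2352621 + 5548244) = 1/(1058375*2352621 + 5548244) = 1/(2489955250875 + 5548244) = 1/2489960799119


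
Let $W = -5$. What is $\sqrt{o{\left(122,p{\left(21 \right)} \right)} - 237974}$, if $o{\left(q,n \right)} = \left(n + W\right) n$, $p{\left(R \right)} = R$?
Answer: $i \sqrt{237638} \approx 487.48 i$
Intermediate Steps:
$o{\left(q,n \right)} = n \left(-5 + n\right)$ ($o{\left(q,n \right)} = \left(n - 5\right) n = \left(-5 + n\right) n = n \left(-5 + n\right)$)
$\sqrt{o{\left(122,p{\left(21 \right)} \right)} - 237974} = \sqrt{21 \left(-5 + 21\right) - 237974} = \sqrt{21 \cdot 16 - 237974} = \sqrt{336 - 237974} = \sqrt{-237638} = i \sqrt{237638}$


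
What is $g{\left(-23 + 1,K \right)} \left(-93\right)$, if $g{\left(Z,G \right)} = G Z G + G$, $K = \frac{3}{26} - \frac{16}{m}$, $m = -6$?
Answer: $\frac{7897498}{507} \approx 15577.0$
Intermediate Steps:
$K = \frac{217}{78}$ ($K = \frac{3}{26} - \frac{16}{-6} = 3 \cdot \frac{1}{26} - - \frac{8}{3} = \frac{3}{26} + \frac{8}{3} = \frac{217}{78} \approx 2.7821$)
$g{\left(Z,G \right)} = G + Z G^{2}$ ($g{\left(Z,G \right)} = Z G^{2} + G = G + Z G^{2}$)
$g{\left(-23 + 1,K \right)} \left(-93\right) = \frac{217 \left(1 + \frac{217 \left(-23 + 1\right)}{78}\right)}{78} \left(-93\right) = \frac{217 \left(1 + \frac{217}{78} \left(-22\right)\right)}{78} \left(-93\right) = \frac{217 \left(1 - \frac{2387}{39}\right)}{78} \left(-93\right) = \frac{217}{78} \left(- \frac{2348}{39}\right) \left(-93\right) = \left(- \frac{254758}{1521}\right) \left(-93\right) = \frac{7897498}{507}$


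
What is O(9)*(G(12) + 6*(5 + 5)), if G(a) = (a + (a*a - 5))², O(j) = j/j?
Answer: 22861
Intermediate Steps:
O(j) = 1
G(a) = (-5 + a + a²)² (G(a) = (a + (a² - 5))² = (a + (-5 + a²))² = (-5 + a + a²)²)
O(9)*(G(12) + 6*(5 + 5)) = 1*((-5 + 12 + 12²)² + 6*(5 + 5)) = 1*((-5 + 12 + 144)² + 6*10) = 1*(151² + 60) = 1*(22801 + 60) = 1*22861 = 22861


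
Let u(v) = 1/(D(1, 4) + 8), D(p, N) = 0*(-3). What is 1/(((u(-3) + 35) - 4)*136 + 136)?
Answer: 1/4369 ≈ 0.00022889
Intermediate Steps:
D(p, N) = 0
u(v) = ⅛ (u(v) = 1/(0 + 8) = 1/8 = ⅛)
1/(((u(-3) + 35) - 4)*136 + 136) = 1/(((⅛ + 35) - 4)*136 + 136) = 1/((281/8 - 4)*136 + 136) = 1/((249/8)*136 + 136) = 1/(4233 + 136) = 1/4369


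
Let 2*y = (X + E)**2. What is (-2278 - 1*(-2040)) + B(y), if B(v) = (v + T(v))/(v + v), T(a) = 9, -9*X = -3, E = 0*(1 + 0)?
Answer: -313/2 ≈ -156.50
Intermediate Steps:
E = 0 (E = 0*1 = 0)
X = 1/3 (X = -1/9*(-3) = 1/3 ≈ 0.33333)
y = 1/18 (y = (1/3 + 0)**2/2 = (1/3)**2/2 = (1/2)*(1/9) = 1/18 ≈ 0.055556)
B(v) = (9 + v)/(2*v) (B(v) = (v + 9)/(v + v) = (9 + v)/((2*v)) = (9 + v)*(1/(2*v)) = (9 + v)/(2*v))
(-2278 - 1*(-2040)) + B(y) = (-2278 - 1*(-2040)) + (9 + 1/18)/(2*(1/18)) = (-2278 + 2040) + (1/2)*18*(163/18) = -238 + 163/2 = -313/2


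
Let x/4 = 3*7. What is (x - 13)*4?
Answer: 284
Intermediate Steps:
x = 84 (x = 4*(3*7) = 4*21 = 84)
(x - 13)*4 = (84 - 13)*4 = 71*4 = 284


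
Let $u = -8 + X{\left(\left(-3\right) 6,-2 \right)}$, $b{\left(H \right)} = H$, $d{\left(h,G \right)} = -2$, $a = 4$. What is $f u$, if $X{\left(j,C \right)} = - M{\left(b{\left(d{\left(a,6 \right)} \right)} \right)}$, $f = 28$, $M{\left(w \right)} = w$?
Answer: $-168$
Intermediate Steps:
$X{\left(j,C \right)} = 2$ ($X{\left(j,C \right)} = \left(-1\right) \left(-2\right) = 2$)
$u = -6$ ($u = -8 + 2 = -6$)
$f u = 28 \left(-6\right) = -168$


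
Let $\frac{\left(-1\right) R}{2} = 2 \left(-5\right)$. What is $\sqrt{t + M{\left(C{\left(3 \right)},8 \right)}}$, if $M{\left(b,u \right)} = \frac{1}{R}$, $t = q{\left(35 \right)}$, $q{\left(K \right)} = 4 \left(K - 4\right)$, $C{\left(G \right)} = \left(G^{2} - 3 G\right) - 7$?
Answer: $\frac{\sqrt{12405}}{10} \approx 11.138$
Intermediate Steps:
$R = 20$ ($R = - 2 \cdot 2 \left(-5\right) = \left(-2\right) \left(-10\right) = 20$)
$C{\left(G \right)} = -7 + G^{2} - 3 G$
$q{\left(K \right)} = -16 + 4 K$ ($q{\left(K \right)} = 4 \left(-4 + K\right) = -16 + 4 K$)
$t = 124$ ($t = -16 + 4 \cdot 35 = -16 + 140 = 124$)
$M{\left(b,u \right)} = \frac{1}{20}$
$\sqrt{t + M{\left(C{\left(3 \right)},8 \right)}} = \sqrt{124 + \frac{1}{20}} = \sqrt{\frac{2481}{20}} = \frac{\sqrt{12405}}{10}$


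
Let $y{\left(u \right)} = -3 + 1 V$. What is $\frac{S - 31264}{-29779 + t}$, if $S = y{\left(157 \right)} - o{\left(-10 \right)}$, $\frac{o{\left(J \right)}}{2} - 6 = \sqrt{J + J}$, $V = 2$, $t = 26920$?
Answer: $\frac{31277}{2859} + \frac{4 i \sqrt{5}}{2859} \approx 10.94 + 0.0031285 i$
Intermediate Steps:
$o{\left(J \right)} = 12 + 2 \sqrt{2} \sqrt{J}$ ($o{\left(J \right)} = 12 + 2 \sqrt{J + J} = 12 + 2 \sqrt{2 J} = 12 + 2 \sqrt{2} \sqrt{J}$)
$y{\left(u \right)} = -1$ ($y{\left(u \right)} = -3 + 1 \cdot 2 = -3 + 2 = -1$)
$S = -13 - 4 i \sqrt{5}$ ($S = -1 - \left(12 + 2 \sqrt{2} \sqrt{-10}\right) = -1 - \left(12 + 2 \sqrt{2} i \sqrt{10}\right) = -1 - \left(12 + 4 i \sqrt{5}\right) = -13 - 4 i \sqrt{5} \approx -13.0 - 8.9443 i$)
$\frac{S - 31264}{-29779 + t} = \frac{\left(-13 - 4 i \sqrt{5}\right) - 31264}{-29779 + 26920} = \frac{-31277 - 4 i \sqrt{5}}{-2859} = \left(-31277 - 4 i \sqrt{5}\right) \left(- \frac{1}{2859}\right) = \frac{31277}{2859} + \frac{4 i \sqrt{5}}{2859}$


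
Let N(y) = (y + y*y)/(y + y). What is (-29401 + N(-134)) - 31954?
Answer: -122843/2 ≈ -61422.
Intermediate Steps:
N(y) = (y + y**2)/(2*y) (N(y) = (y + y**2)/((2*y)) = (y + y**2)*(1/(2*y)) = (y + y**2)/(2*y))
(-29401 + N(-134)) - 31954 = (-29401 + (1/2 + (1/2)*(-134))) - 31954 = (-29401 + (1/2 - 67)) - 31954 = (-29401 - 133/2) - 31954 = -58935/2 - 31954 = -122843/2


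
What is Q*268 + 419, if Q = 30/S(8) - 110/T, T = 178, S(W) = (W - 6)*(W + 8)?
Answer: 179649/356 ≈ 504.63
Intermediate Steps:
S(W) = (-6 + W)*(8 + W)
Q = 455/1424 (Q = 30/(-48 + 8² + 2*8) - 110/178 = 30/(-48 + 64 + 16) - 110*1/178 = 30/32 - 55/89 = 30*(1/32) - 55/89 = 15/16 - 55/89 = 455/1424 ≈ 0.31952)
Q*268 + 419 = (455/1424)*268 + 419 = 30485/356 + 419 = 179649/356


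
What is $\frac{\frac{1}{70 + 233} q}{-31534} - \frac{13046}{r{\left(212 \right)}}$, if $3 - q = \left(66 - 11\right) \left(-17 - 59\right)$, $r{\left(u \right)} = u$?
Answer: $- \frac{15581604211}{253202253} \approx -61.538$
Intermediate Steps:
$q = 4183$ ($q = 3 - \left(66 - 11\right) \left(-17 - 59\right) = 3 - 55 \left(-76\right) = 3 - -4180 = 3 + 4180 = 4183$)
$\frac{\frac{1}{70 + 233} q}{-31534} - \frac{13046}{r{\left(212 \right)}} = \frac{\frac{1}{70 + 233} \cdot 4183}{-31534} - \frac{13046}{212} = \frac{1}{303} \cdot 4183 \left(- \frac{1}{31534}\right) - \frac{6523}{106} = \frac{4183}{303} \left(- \frac{1}{31534}\right) - \frac{6523}{106} = - \frac{4183}{9554802} - \frac{6523}{106} = - \frac{15581604211}{253202253}$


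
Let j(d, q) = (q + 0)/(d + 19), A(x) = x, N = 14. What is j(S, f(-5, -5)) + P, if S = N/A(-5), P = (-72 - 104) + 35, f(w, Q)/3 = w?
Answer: -3832/27 ≈ -141.93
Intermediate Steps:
f(w, Q) = 3*w
P = -141 (P = -176 + 35 = -141)
S = -14/5 (S = 14/(-5) = 14*(-⅕) = -14/5 ≈ -2.8000)
j(d, q) = q/(19 + d)
j(S, f(-5, -5)) + P = (3*(-5))/(19 - 14/5) - 141 = -15/81/5 - 141 = -15*5/81 - 141 = -25/27 - 141 = -3832/27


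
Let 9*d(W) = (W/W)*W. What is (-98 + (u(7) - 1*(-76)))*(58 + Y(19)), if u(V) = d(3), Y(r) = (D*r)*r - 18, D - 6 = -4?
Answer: -16510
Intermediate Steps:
D = 2 (D = 6 - 4 = 2)
Y(r) = -18 + 2*r² (Y(r) = (2*r)*r - 18 = 2*r² - 18 = -18 + 2*r²)
d(W) = W/9 (d(W) = ((W/W)*W)/9 = (1*W)/9 = W/9)
u(V) = ⅓ (u(V) = (⅑)*3 = ⅓)
(-98 + (u(7) - 1*(-76)))*(58 + Y(19)) = (-98 + (⅓ - 1*(-76)))*(58 + (-18 + 2*19²)) = (-98 + (⅓ + 76))*(58 + (-18 + 2*361)) = (-98 + 229/3)*(58 + (-18 + 722)) = -65*(58 + 704)/3 = -65/3*762 = -16510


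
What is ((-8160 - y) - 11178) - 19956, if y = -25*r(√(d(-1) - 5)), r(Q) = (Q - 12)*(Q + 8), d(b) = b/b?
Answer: -41794 - 200*I ≈ -41794.0 - 200.0*I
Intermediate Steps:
d(b) = 1
r(Q) = (-12 + Q)*(8 + Q)
y = 2500 + 200*I (y = -25*(-96 + (√(1 - 5))² - 4*√(1 - 5)) = -25*(-96 + (√(-4))² - 8*I) = -25*(-96 + (2*I)² - 8*I) = -25*(-96 - 4 - 8*I) = -25*(-100 - 8*I) = 2500 + 200*I ≈ 2500.0 + 200.0*I)
((-8160 - y) - 11178) - 19956 = ((-8160 - (2500 + 200*I)) - 11178) - 19956 = ((-8160 + (-2500 - 200*I)) - 11178) - 19956 = ((-10660 - 200*I) - 11178) - 19956 = (-21838 - 200*I) - 19956 = -41794 - 200*I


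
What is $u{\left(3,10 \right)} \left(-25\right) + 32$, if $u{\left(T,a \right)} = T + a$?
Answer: $-293$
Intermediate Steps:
$u{\left(3,10 \right)} \left(-25\right) + 32 = \left(3 + 10\right) \left(-25\right) + 32 = 13 \left(-25\right) + 32 = -325 + 32 = -293$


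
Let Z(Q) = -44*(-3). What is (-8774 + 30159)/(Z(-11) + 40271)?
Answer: 21385/40403 ≈ 0.52929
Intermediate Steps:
Z(Q) = 132
(-8774 + 30159)/(Z(-11) + 40271) = (-8774 + 30159)/(132 + 40271) = 21385/40403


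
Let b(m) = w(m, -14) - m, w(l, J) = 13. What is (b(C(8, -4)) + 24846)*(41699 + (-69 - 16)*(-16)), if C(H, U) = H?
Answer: 1070059209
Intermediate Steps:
b(m) = 13 - m
(b(C(8, -4)) + 24846)*(41699 + (-69 - 16)*(-16)) = ((13 - 1*8) + 24846)*(41699 + (-69 - 16)*(-16)) = ((13 - 8) + 24846)*(41699 - 85*(-16)) = (5 + 24846)*(41699 + 1360) = 24851*43059 = 1070059209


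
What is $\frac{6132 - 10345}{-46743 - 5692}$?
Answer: $\frac{4213}{52435} \approx 0.080347$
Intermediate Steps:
$\frac{6132 - 10345}{-46743 - 5692} = - \frac{4213}{-52435} = \left(-4213\right) \left(- \frac{1}{52435}\right) = \frac{4213}{52435}$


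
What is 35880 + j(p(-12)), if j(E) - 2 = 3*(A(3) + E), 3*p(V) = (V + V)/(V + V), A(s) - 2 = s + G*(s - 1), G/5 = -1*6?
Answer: 35718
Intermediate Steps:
G = -30 (G = 5*(-1*6) = 5*(-6) = -30)
A(s) = 32 - 29*s (A(s) = 2 + (s - 30*(s - 1)) = 2 + (s - 30*(-1 + s)) = 2 + (s + (30 - 30*s)) = 2 + (30 - 29*s) = 32 - 29*s)
p(V) = 1/3 (p(V) = ((V + V)/(V + V))/3 = ((2*V)/((2*V)))/3 = ((2*V)*(1/(2*V)))/3 = (1/3)*1 = 1/3)
j(E) = -163 + 3*E (j(E) = 2 + 3*((32 - 29*3) + E) = 2 + 3*((32 - 87) + E) = 2 + 3*(-55 + E) = 2 + (-165 + 3*E) = -163 + 3*E)
35880 + j(p(-12)) = 35880 + (-163 + 3*(1/3)) = 35880 + (-163 + 1) = 35880 - 162 = 35718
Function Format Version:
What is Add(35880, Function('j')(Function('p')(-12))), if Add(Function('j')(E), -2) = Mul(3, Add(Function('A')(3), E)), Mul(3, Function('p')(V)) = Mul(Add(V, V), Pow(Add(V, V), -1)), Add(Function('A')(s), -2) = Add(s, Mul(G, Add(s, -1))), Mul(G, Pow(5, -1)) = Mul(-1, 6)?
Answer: 35718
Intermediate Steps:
G = -30 (G = Mul(5, Mul(-1, 6)) = Mul(5, -6) = -30)
Function('A')(s) = Add(32, Mul(-29, s)) (Function('A')(s) = Add(2, Add(s, Mul(-30, Add(s, -1)))) = Add(2, Add(s, Mul(-30, Add(-1, s)))) = Add(2, Add(s, Add(30, Mul(-30, s)))) = Add(2, Add(30, Mul(-29, s))) = Add(32, Mul(-29, s)))
Function('p')(V) = Rational(1, 3) (Function('p')(V) = Mul(Rational(1, 3), Mul(Add(V, V), Pow(Add(V, V), -1))) = Mul(Rational(1, 3), Mul(Mul(2, V), Pow(Mul(2, V), -1))) = Mul(Rational(1, 3), Mul(Mul(2, V), Mul(Rational(1, 2), Pow(V, -1)))) = Mul(Rational(1, 3), 1) = Rational(1, 3))
Function('j')(E) = Add(-163, Mul(3, E)) (Function('j')(E) = Add(2, Mul(3, Add(Add(32, Mul(-29, 3)), E))) = Add(2, Mul(3, Add(Add(32, -87), E))) = Add(2, Mul(3, Add(-55, E))) = Add(2, Add(-165, Mul(3, E))) = Add(-163, Mul(3, E)))
Add(35880, Function('j')(Function('p')(-12))) = Add(35880, Add(-163, Mul(3, Rational(1, 3)))) = Add(35880, Add(-163, 1)) = Add(35880, -162) = 35718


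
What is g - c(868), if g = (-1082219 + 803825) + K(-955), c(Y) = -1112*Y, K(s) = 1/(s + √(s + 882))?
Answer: 626448971601/912098 - I*√73/912098 ≈ 6.8682e+5 - 9.3674e-6*I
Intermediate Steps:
K(s) = 1/(s + √(882 + s))
g = -278394 + 1/(-955 + I*√73) (g = (-1082219 + 803825) + 1/(-955 + √(882 - 955)) = -278394 + 1/(-955 + √(-73)) = -278394 + 1/(-955 + I*√73) ≈ -2.7839e+5 - 9.3674e-6*I)
g - c(868) = (-253922611567/912098 - I*√73/912098) - (-1112)*868 = (-253922611567/912098 - I*√73/912098) - 1*(-965216) = (-253922611567/912098 - I*√73/912098) + 965216 = 626448971601/912098 - I*√73/912098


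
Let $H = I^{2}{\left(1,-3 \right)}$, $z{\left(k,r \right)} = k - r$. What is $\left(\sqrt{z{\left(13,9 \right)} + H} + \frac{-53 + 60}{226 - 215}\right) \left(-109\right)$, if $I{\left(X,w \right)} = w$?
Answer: $- \frac{763}{11} - 109 \sqrt{13} \approx -462.37$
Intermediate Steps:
$H = 9$ ($H = \left(-3\right)^{2} = 9$)
$\left(\sqrt{z{\left(13,9 \right)} + H} + \frac{-53 + 60}{226 - 215}\right) \left(-109\right) = \left(\sqrt{\left(13 - 9\right) + 9} + \frac{-53 + 60}{226 - 215}\right) \left(-109\right) = \left(\sqrt{\left(13 - 9\right) + 9} + \frac{7}{11}\right) \left(-109\right) = \left(\sqrt{4 + 9} + 7 \cdot \frac{1}{11}\right) \left(-109\right) = \left(\sqrt{13} + \frac{7}{11}\right) \left(-109\right) = \left(\frac{7}{11} + \sqrt{13}\right) \left(-109\right) = - \frac{763}{11} - 109 \sqrt{13}$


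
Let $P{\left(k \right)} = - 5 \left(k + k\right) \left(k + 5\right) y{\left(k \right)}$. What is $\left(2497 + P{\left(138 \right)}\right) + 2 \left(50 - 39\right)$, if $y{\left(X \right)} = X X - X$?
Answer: $-3730907521$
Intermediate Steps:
$y{\left(X \right)} = X^{2} - X$
$P{\left(k \right)} = - 10 k^{2} \left(-1 + k\right) \left(5 + k\right)$ ($P{\left(k \right)} = - 5 \left(k + k\right) \left(k + 5\right) k \left(-1 + k\right) = - 5 \cdot 2 k \left(5 + k\right) k \left(-1 + k\right) = - 10 k \left(5 + k\right) k \left(-1 + k\right) = - 10 k^{2} \left(-1 + k\right) \left(5 + k\right)$)
$\left(2497 + P{\left(138 \right)}\right) + 2 \left(50 - 39\right) = \left(2497 - 10 \cdot 138^{2} \left(-1 + 138\right) \left(5 + 138\right)\right) + 2 \left(50 - 39\right) = \left(2497 - 190440 \cdot 137 \cdot 143\right) + 2 \cdot 11 = \left(2497 - 3730910040\right) + 22 = -3730907543 + 22 = -3730907521$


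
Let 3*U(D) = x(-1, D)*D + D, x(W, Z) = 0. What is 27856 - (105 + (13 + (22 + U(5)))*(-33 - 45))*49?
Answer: 162851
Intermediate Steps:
U(D) = D/3 (U(D) = (0*D + D)/3 = (0 + D)/3 = D/3)
27856 - (105 + (13 + (22 + U(5)))*(-33 - 45))*49 = 27856 - (105 + (13 + (22 + (⅓)*5))*(-33 - 45))*49 = 27856 - (105 + (13 + (22 + 5/3))*(-78))*49 = 27856 - (105 + (13 + 71/3)*(-78))*49 = 27856 - (105 + (110/3)*(-78))*49 = 27856 - (105 - 2860)*49 = 27856 - (-2755)*49 = 27856 - 1*(-134995) = 27856 + 134995 = 162851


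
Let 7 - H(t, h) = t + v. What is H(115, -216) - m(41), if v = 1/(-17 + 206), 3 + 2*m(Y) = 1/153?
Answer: -342212/3213 ≈ -106.51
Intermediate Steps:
m(Y) = -229/153 (m(Y) = -3/2 + (1/2)/153 = -3/2 + (1/2)*(1/153) = -3/2 + 1/306 = -229/153)
v = 1/189 ≈ 0.0052910
H(t, h) = 1322/189 - t (H(t, h) = 7 - (t + 1/189) = 7 - (1/189 + t) = 7 + (-1/189 - t) = 1322/189 - t)
H(115, -216) - m(41) = (1322/189 - 1*115) - 1*(-229/153) = (1322/189 - 115) + 229/153 = -20413/189 + 229/153 = -342212/3213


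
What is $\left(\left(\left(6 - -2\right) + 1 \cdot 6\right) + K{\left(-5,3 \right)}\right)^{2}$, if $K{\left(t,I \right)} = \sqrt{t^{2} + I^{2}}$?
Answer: $\left(14 + \sqrt{34}\right)^{2} \approx 393.27$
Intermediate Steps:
$K{\left(t,I \right)} = \sqrt{I^{2} + t^{2}}$
$\left(\left(\left(6 - -2\right) + 1 \cdot 6\right) + K{\left(-5,3 \right)}\right)^{2} = \left(\left(\left(6 - -2\right) + 1 \cdot 6\right) + \sqrt{3^{2} + \left(-5\right)^{2}}\right)^{2} = \left(\left(\left(6 + 2\right) + 6\right) + \sqrt{9 + 25}\right)^{2} = \left(\left(8 + 6\right) + \sqrt{34}\right)^{2} = \left(14 + \sqrt{34}\right)^{2}$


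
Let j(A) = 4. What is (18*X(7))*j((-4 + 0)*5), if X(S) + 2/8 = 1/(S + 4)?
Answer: -126/11 ≈ -11.455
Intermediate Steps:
X(S) = -1/4 + 1/(4 + S) (X(S) = -1/4 + 1/(S + 4) = -1/4 + 1/(4 + S))
(18*X(7))*j((-4 + 0)*5) = (18*(-1*7/(16 + 4*7)))*4 = (18*(-1*7/(16 + 28)))*4 = (18*(-1*7/44))*4 = (18*(-1*7*1/44))*4 = (18*(-7/44))*4 = -63/22*4 = -126/11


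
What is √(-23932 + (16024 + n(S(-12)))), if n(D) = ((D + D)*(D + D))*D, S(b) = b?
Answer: 2*I*√3705 ≈ 121.74*I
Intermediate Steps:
n(D) = 4*D³ (n(D) = ((2*D)*(2*D))*D = (4*D²)*D = 4*D³)
√(-23932 + (16024 + n(S(-12)))) = √(-23932 + (16024 + 4*(-12)³)) = √(-23932 + (16024 + 4*(-1728))) = √(-23932 + (16024 - 6912)) = √(-23932 + 9112) = √(-14820) = 2*I*√3705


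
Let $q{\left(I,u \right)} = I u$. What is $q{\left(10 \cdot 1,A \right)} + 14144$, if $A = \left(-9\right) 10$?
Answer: $13244$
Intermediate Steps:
$A = -90$
$q{\left(10 \cdot 1,A \right)} + 14144 = 10 \cdot 1 \left(-90\right) + 14144 = 10 \left(-90\right) + 14144 = -900 + 14144 = 13244$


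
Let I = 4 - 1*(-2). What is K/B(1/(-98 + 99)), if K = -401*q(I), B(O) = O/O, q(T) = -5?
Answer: 2005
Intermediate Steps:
I = 6 (I = 4 + 2 = 6)
B(O) = 1
K = 2005 (K = -401*(-5) = 2005)
K/B(1/(-98 + 99)) = 2005/1 = 2005*1 = 2005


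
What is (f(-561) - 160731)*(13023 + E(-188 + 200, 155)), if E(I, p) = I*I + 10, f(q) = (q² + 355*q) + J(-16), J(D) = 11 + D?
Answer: -595205090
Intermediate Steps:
f(q) = -5 + q² + 355*q (f(q) = (q² + 355*q) + (11 - 16) = (q² + 355*q) - 5 = -5 + q² + 355*q)
E(I, p) = 10 + I² (E(I, p) = I² + 10 = 10 + I²)
(f(-561) - 160731)*(13023 + E(-188 + 200, 155)) = ((-5 + (-561)² + 355*(-561)) - 160731)*(13023 + (10 + (-188 + 200)²)) = ((-5 + 314721 - 199155) - 160731)*(13023 + (10 + 12²)) = (115561 - 160731)*(13023 + (10 + 144)) = -45170*(13023 + 154) = -45170*13177 = -595205090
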